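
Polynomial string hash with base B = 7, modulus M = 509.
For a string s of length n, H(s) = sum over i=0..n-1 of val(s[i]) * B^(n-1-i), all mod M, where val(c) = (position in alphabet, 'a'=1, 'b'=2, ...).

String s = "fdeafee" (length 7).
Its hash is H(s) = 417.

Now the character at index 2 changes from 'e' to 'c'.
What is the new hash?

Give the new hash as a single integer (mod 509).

val('e') = 5, val('c') = 3
Position k = 2, exponent = n-1-k = 4
B^4 mod M = 7^4 mod 509 = 365
Delta = (3 - 5) * 365 mod 509 = 288
New hash = (417 + 288) mod 509 = 196

Answer: 196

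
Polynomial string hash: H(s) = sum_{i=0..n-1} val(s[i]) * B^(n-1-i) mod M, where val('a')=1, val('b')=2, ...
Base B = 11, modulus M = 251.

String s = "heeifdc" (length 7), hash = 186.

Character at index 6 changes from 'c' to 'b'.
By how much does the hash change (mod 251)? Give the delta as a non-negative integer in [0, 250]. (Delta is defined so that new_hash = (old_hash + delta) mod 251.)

Answer: 250

Derivation:
Delta formula: (val(new) - val(old)) * B^(n-1-k) mod M
  val('b') - val('c') = 2 - 3 = -1
  B^(n-1-k) = 11^0 mod 251 = 1
  Delta = -1 * 1 mod 251 = 250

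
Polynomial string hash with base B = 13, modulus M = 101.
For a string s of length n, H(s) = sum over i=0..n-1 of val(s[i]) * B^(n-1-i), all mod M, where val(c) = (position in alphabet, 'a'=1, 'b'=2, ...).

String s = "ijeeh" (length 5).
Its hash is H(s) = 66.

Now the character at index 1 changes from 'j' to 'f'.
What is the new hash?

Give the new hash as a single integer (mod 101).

Answer: 65

Derivation:
val('j') = 10, val('f') = 6
Position k = 1, exponent = n-1-k = 3
B^3 mod M = 13^3 mod 101 = 76
Delta = (6 - 10) * 76 mod 101 = 100
New hash = (66 + 100) mod 101 = 65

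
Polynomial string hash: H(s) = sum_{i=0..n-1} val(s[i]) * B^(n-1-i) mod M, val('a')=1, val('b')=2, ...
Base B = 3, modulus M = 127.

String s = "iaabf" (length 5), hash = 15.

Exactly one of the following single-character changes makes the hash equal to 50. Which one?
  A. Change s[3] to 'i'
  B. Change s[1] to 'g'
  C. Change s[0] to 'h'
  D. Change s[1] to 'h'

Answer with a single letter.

Answer: B

Derivation:
Option A: s[3]='b'->'i', delta=(9-2)*3^1 mod 127 = 21, hash=15+21 mod 127 = 36
Option B: s[1]='a'->'g', delta=(7-1)*3^3 mod 127 = 35, hash=15+35 mod 127 = 50 <-- target
Option C: s[0]='i'->'h', delta=(8-9)*3^4 mod 127 = 46, hash=15+46 mod 127 = 61
Option D: s[1]='a'->'h', delta=(8-1)*3^3 mod 127 = 62, hash=15+62 mod 127 = 77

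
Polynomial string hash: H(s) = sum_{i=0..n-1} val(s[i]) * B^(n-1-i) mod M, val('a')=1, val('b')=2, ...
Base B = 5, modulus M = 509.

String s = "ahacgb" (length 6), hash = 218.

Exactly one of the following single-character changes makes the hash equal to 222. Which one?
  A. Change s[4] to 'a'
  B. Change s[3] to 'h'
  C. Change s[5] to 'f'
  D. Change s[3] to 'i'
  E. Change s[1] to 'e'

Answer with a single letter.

Option A: s[4]='g'->'a', delta=(1-7)*5^1 mod 509 = 479, hash=218+479 mod 509 = 188
Option B: s[3]='c'->'h', delta=(8-3)*5^2 mod 509 = 125, hash=218+125 mod 509 = 343
Option C: s[5]='b'->'f', delta=(6-2)*5^0 mod 509 = 4, hash=218+4 mod 509 = 222 <-- target
Option D: s[3]='c'->'i', delta=(9-3)*5^2 mod 509 = 150, hash=218+150 mod 509 = 368
Option E: s[1]='h'->'e', delta=(5-8)*5^4 mod 509 = 161, hash=218+161 mod 509 = 379

Answer: C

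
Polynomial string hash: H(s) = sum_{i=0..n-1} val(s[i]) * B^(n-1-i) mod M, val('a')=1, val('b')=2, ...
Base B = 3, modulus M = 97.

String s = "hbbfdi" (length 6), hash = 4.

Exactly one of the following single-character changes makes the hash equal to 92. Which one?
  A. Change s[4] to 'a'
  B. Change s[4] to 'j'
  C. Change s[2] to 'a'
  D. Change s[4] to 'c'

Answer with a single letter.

Option A: s[4]='d'->'a', delta=(1-4)*3^1 mod 97 = 88, hash=4+88 mod 97 = 92 <-- target
Option B: s[4]='d'->'j', delta=(10-4)*3^1 mod 97 = 18, hash=4+18 mod 97 = 22
Option C: s[2]='b'->'a', delta=(1-2)*3^3 mod 97 = 70, hash=4+70 mod 97 = 74
Option D: s[4]='d'->'c', delta=(3-4)*3^1 mod 97 = 94, hash=4+94 mod 97 = 1

Answer: A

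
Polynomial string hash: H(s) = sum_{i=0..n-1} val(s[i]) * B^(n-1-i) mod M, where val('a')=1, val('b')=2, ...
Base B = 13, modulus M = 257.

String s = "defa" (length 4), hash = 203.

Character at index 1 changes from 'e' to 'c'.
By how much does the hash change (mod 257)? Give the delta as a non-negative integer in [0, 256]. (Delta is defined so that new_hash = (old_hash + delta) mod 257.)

Delta formula: (val(new) - val(old)) * B^(n-1-k) mod M
  val('c') - val('e') = 3 - 5 = -2
  B^(n-1-k) = 13^2 mod 257 = 169
  Delta = -2 * 169 mod 257 = 176

Answer: 176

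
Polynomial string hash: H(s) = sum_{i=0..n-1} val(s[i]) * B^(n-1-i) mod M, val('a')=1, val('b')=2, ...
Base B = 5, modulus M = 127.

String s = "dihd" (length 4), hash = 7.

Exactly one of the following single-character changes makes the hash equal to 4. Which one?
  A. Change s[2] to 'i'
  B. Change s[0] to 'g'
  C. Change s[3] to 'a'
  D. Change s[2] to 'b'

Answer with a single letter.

Answer: C

Derivation:
Option A: s[2]='h'->'i', delta=(9-8)*5^1 mod 127 = 5, hash=7+5 mod 127 = 12
Option B: s[0]='d'->'g', delta=(7-4)*5^3 mod 127 = 121, hash=7+121 mod 127 = 1
Option C: s[3]='d'->'a', delta=(1-4)*5^0 mod 127 = 124, hash=7+124 mod 127 = 4 <-- target
Option D: s[2]='h'->'b', delta=(2-8)*5^1 mod 127 = 97, hash=7+97 mod 127 = 104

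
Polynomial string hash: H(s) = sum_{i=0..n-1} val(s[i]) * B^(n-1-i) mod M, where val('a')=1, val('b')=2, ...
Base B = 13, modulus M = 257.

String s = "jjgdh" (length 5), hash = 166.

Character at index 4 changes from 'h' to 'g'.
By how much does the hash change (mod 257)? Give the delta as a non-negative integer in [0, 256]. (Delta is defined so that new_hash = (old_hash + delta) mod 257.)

Delta formula: (val(new) - val(old)) * B^(n-1-k) mod M
  val('g') - val('h') = 7 - 8 = -1
  B^(n-1-k) = 13^0 mod 257 = 1
  Delta = -1 * 1 mod 257 = 256

Answer: 256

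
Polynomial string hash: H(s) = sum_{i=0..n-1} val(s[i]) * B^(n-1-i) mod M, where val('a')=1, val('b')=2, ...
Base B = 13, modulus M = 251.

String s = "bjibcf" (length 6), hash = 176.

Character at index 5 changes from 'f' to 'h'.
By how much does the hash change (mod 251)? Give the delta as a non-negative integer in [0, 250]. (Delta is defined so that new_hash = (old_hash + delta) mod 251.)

Delta formula: (val(new) - val(old)) * B^(n-1-k) mod M
  val('h') - val('f') = 8 - 6 = 2
  B^(n-1-k) = 13^0 mod 251 = 1
  Delta = 2 * 1 mod 251 = 2

Answer: 2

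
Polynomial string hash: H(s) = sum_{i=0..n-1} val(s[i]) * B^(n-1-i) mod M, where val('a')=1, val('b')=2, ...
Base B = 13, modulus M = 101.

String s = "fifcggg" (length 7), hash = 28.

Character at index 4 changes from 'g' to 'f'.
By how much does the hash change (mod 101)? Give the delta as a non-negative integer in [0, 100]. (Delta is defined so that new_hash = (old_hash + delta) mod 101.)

Delta formula: (val(new) - val(old)) * B^(n-1-k) mod M
  val('f') - val('g') = 6 - 7 = -1
  B^(n-1-k) = 13^2 mod 101 = 68
  Delta = -1 * 68 mod 101 = 33

Answer: 33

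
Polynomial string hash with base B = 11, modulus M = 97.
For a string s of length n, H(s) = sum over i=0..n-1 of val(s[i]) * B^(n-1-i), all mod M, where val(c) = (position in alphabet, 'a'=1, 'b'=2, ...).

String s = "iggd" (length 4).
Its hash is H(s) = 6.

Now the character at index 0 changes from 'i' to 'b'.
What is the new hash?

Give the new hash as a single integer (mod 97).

Answer: 1

Derivation:
val('i') = 9, val('b') = 2
Position k = 0, exponent = n-1-k = 3
B^3 mod M = 11^3 mod 97 = 70
Delta = (2 - 9) * 70 mod 97 = 92
New hash = (6 + 92) mod 97 = 1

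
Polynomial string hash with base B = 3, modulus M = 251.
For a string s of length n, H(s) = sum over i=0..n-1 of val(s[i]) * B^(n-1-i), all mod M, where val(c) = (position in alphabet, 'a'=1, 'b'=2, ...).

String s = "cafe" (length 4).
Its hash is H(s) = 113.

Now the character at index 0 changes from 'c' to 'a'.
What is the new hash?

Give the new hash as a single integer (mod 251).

val('c') = 3, val('a') = 1
Position k = 0, exponent = n-1-k = 3
B^3 mod M = 3^3 mod 251 = 27
Delta = (1 - 3) * 27 mod 251 = 197
New hash = (113 + 197) mod 251 = 59

Answer: 59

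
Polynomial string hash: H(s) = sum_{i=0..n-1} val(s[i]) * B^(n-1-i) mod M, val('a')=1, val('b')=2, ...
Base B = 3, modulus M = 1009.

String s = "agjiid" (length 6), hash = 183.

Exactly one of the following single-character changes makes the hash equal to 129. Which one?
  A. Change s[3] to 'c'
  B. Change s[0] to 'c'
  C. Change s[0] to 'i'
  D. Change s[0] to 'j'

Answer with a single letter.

Answer: A

Derivation:
Option A: s[3]='i'->'c', delta=(3-9)*3^2 mod 1009 = 955, hash=183+955 mod 1009 = 129 <-- target
Option B: s[0]='a'->'c', delta=(3-1)*3^5 mod 1009 = 486, hash=183+486 mod 1009 = 669
Option C: s[0]='a'->'i', delta=(9-1)*3^5 mod 1009 = 935, hash=183+935 mod 1009 = 109
Option D: s[0]='a'->'j', delta=(10-1)*3^5 mod 1009 = 169, hash=183+169 mod 1009 = 352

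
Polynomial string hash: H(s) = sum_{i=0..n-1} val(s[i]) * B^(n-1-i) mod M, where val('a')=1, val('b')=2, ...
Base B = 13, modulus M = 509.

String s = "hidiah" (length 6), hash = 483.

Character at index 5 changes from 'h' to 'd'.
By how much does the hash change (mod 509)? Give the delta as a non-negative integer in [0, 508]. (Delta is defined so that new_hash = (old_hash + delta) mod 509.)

Answer: 505

Derivation:
Delta formula: (val(new) - val(old)) * B^(n-1-k) mod M
  val('d') - val('h') = 4 - 8 = -4
  B^(n-1-k) = 13^0 mod 509 = 1
  Delta = -4 * 1 mod 509 = 505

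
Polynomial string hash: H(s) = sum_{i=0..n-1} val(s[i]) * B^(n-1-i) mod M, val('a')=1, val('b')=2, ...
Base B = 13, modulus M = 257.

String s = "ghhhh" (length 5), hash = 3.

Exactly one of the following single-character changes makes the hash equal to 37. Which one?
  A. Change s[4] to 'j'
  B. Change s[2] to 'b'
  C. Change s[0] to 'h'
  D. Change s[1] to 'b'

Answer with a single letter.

Answer: C

Derivation:
Option A: s[4]='h'->'j', delta=(10-8)*13^0 mod 257 = 2, hash=3+2 mod 257 = 5
Option B: s[2]='h'->'b', delta=(2-8)*13^2 mod 257 = 14, hash=3+14 mod 257 = 17
Option C: s[0]='g'->'h', delta=(8-7)*13^4 mod 257 = 34, hash=3+34 mod 257 = 37 <-- target
Option D: s[1]='h'->'b', delta=(2-8)*13^3 mod 257 = 182, hash=3+182 mod 257 = 185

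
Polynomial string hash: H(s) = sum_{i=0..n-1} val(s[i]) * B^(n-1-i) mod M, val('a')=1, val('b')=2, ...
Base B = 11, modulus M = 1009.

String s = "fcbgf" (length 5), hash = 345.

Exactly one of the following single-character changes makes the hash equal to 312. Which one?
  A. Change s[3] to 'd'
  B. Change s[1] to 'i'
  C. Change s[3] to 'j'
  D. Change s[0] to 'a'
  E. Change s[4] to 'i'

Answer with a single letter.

Answer: A

Derivation:
Option A: s[3]='g'->'d', delta=(4-7)*11^1 mod 1009 = 976, hash=345+976 mod 1009 = 312 <-- target
Option B: s[1]='c'->'i', delta=(9-3)*11^3 mod 1009 = 923, hash=345+923 mod 1009 = 259
Option C: s[3]='g'->'j', delta=(10-7)*11^1 mod 1009 = 33, hash=345+33 mod 1009 = 378
Option D: s[0]='f'->'a', delta=(1-6)*11^4 mod 1009 = 452, hash=345+452 mod 1009 = 797
Option E: s[4]='f'->'i', delta=(9-6)*11^0 mod 1009 = 3, hash=345+3 mod 1009 = 348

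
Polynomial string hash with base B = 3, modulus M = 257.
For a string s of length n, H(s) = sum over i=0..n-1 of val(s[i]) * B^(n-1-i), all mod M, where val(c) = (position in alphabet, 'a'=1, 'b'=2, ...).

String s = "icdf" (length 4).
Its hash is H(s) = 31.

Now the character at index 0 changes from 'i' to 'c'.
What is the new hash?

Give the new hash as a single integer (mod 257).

val('i') = 9, val('c') = 3
Position k = 0, exponent = n-1-k = 3
B^3 mod M = 3^3 mod 257 = 27
Delta = (3 - 9) * 27 mod 257 = 95
New hash = (31 + 95) mod 257 = 126

Answer: 126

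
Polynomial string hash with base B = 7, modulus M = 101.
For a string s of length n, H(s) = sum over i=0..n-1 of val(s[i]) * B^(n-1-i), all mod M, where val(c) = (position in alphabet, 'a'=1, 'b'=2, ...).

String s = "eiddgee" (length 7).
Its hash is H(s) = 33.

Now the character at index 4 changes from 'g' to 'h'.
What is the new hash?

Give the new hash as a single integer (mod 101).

val('g') = 7, val('h') = 8
Position k = 4, exponent = n-1-k = 2
B^2 mod M = 7^2 mod 101 = 49
Delta = (8 - 7) * 49 mod 101 = 49
New hash = (33 + 49) mod 101 = 82

Answer: 82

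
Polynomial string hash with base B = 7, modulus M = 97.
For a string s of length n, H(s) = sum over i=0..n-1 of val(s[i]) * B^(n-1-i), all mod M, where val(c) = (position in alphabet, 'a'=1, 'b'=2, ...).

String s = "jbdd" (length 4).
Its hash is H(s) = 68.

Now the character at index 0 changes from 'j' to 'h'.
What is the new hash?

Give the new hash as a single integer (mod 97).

val('j') = 10, val('h') = 8
Position k = 0, exponent = n-1-k = 3
B^3 mod M = 7^3 mod 97 = 52
Delta = (8 - 10) * 52 mod 97 = 90
New hash = (68 + 90) mod 97 = 61

Answer: 61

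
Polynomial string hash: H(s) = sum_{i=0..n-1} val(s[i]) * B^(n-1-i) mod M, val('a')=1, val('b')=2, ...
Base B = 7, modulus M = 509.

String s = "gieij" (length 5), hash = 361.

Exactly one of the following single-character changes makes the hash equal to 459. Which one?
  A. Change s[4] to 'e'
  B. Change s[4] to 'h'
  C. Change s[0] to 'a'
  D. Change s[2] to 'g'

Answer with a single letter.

Answer: D

Derivation:
Option A: s[4]='j'->'e', delta=(5-10)*7^0 mod 509 = 504, hash=361+504 mod 509 = 356
Option B: s[4]='j'->'h', delta=(8-10)*7^0 mod 509 = 507, hash=361+507 mod 509 = 359
Option C: s[0]='g'->'a', delta=(1-7)*7^4 mod 509 = 355, hash=361+355 mod 509 = 207
Option D: s[2]='e'->'g', delta=(7-5)*7^2 mod 509 = 98, hash=361+98 mod 509 = 459 <-- target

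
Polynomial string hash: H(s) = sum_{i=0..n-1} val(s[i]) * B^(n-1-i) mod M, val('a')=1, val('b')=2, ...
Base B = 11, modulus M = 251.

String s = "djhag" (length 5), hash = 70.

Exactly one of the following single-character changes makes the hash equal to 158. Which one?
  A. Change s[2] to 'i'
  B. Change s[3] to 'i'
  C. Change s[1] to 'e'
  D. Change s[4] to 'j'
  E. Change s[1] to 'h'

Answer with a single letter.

Answer: B

Derivation:
Option A: s[2]='h'->'i', delta=(9-8)*11^2 mod 251 = 121, hash=70+121 mod 251 = 191
Option B: s[3]='a'->'i', delta=(9-1)*11^1 mod 251 = 88, hash=70+88 mod 251 = 158 <-- target
Option C: s[1]='j'->'e', delta=(5-10)*11^3 mod 251 = 122, hash=70+122 mod 251 = 192
Option D: s[4]='g'->'j', delta=(10-7)*11^0 mod 251 = 3, hash=70+3 mod 251 = 73
Option E: s[1]='j'->'h', delta=(8-10)*11^3 mod 251 = 99, hash=70+99 mod 251 = 169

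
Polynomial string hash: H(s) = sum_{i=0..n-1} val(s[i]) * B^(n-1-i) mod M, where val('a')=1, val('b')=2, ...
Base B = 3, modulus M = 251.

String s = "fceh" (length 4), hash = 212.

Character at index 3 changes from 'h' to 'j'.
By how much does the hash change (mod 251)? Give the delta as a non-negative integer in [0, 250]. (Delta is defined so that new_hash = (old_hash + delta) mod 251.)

Answer: 2

Derivation:
Delta formula: (val(new) - val(old)) * B^(n-1-k) mod M
  val('j') - val('h') = 10 - 8 = 2
  B^(n-1-k) = 3^0 mod 251 = 1
  Delta = 2 * 1 mod 251 = 2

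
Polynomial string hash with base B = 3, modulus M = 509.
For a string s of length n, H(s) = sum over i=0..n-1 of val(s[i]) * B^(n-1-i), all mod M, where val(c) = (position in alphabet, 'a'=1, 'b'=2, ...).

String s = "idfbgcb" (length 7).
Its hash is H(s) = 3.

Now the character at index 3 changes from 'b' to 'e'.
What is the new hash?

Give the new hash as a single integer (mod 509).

val('b') = 2, val('e') = 5
Position k = 3, exponent = n-1-k = 3
B^3 mod M = 3^3 mod 509 = 27
Delta = (5 - 2) * 27 mod 509 = 81
New hash = (3 + 81) mod 509 = 84

Answer: 84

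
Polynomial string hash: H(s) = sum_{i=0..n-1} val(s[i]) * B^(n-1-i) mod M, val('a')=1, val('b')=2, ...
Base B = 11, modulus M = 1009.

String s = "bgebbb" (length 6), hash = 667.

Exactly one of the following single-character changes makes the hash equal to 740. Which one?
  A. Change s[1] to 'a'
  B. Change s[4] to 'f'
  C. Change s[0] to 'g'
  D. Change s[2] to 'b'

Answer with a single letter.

Option A: s[1]='g'->'a', delta=(1-7)*11^4 mod 1009 = 946, hash=667+946 mod 1009 = 604
Option B: s[4]='b'->'f', delta=(6-2)*11^1 mod 1009 = 44, hash=667+44 mod 1009 = 711
Option C: s[0]='b'->'g', delta=(7-2)*11^5 mod 1009 = 73, hash=667+73 mod 1009 = 740 <-- target
Option D: s[2]='e'->'b', delta=(2-5)*11^3 mod 1009 = 43, hash=667+43 mod 1009 = 710

Answer: C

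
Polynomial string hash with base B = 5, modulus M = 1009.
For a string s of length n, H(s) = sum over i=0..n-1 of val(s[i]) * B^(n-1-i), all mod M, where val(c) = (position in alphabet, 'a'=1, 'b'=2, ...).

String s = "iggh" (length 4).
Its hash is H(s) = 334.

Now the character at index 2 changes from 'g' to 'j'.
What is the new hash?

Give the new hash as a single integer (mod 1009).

Answer: 349

Derivation:
val('g') = 7, val('j') = 10
Position k = 2, exponent = n-1-k = 1
B^1 mod M = 5^1 mod 1009 = 5
Delta = (10 - 7) * 5 mod 1009 = 15
New hash = (334 + 15) mod 1009 = 349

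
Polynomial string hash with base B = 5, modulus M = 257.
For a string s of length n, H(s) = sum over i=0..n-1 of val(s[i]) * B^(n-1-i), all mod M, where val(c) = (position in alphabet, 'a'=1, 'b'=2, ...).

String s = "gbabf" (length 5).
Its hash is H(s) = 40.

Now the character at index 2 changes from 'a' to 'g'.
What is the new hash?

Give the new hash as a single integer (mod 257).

Answer: 190

Derivation:
val('a') = 1, val('g') = 7
Position k = 2, exponent = n-1-k = 2
B^2 mod M = 5^2 mod 257 = 25
Delta = (7 - 1) * 25 mod 257 = 150
New hash = (40 + 150) mod 257 = 190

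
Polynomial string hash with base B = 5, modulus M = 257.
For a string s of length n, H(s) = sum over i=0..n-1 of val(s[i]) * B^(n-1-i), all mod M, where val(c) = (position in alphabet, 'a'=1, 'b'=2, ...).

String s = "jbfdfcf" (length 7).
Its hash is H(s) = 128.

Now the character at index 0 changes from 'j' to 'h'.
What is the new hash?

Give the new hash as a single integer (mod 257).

Answer: 232

Derivation:
val('j') = 10, val('h') = 8
Position k = 0, exponent = n-1-k = 6
B^6 mod M = 5^6 mod 257 = 205
Delta = (8 - 10) * 205 mod 257 = 104
New hash = (128 + 104) mod 257 = 232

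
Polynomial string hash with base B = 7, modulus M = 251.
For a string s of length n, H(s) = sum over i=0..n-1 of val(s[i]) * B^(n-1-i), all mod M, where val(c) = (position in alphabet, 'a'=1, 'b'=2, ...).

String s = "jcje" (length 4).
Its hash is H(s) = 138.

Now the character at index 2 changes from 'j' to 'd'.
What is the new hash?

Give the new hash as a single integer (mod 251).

val('j') = 10, val('d') = 4
Position k = 2, exponent = n-1-k = 1
B^1 mod M = 7^1 mod 251 = 7
Delta = (4 - 10) * 7 mod 251 = 209
New hash = (138 + 209) mod 251 = 96

Answer: 96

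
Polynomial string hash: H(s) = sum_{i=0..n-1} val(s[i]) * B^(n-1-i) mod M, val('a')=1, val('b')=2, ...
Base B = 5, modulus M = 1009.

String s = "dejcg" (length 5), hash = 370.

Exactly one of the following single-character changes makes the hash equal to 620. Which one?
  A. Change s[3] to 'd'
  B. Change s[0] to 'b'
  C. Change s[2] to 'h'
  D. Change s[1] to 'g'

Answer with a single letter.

Option A: s[3]='c'->'d', delta=(4-3)*5^1 mod 1009 = 5, hash=370+5 mod 1009 = 375
Option B: s[0]='d'->'b', delta=(2-4)*5^4 mod 1009 = 768, hash=370+768 mod 1009 = 129
Option C: s[2]='j'->'h', delta=(8-10)*5^2 mod 1009 = 959, hash=370+959 mod 1009 = 320
Option D: s[1]='e'->'g', delta=(7-5)*5^3 mod 1009 = 250, hash=370+250 mod 1009 = 620 <-- target

Answer: D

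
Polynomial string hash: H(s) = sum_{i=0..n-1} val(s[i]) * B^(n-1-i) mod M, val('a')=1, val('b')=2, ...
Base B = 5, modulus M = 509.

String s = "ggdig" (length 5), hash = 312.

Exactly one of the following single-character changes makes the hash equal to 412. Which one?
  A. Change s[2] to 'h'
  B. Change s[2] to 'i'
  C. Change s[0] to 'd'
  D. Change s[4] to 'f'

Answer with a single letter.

Option A: s[2]='d'->'h', delta=(8-4)*5^2 mod 509 = 100, hash=312+100 mod 509 = 412 <-- target
Option B: s[2]='d'->'i', delta=(9-4)*5^2 mod 509 = 125, hash=312+125 mod 509 = 437
Option C: s[0]='g'->'d', delta=(4-7)*5^4 mod 509 = 161, hash=312+161 mod 509 = 473
Option D: s[4]='g'->'f', delta=(6-7)*5^0 mod 509 = 508, hash=312+508 mod 509 = 311

Answer: A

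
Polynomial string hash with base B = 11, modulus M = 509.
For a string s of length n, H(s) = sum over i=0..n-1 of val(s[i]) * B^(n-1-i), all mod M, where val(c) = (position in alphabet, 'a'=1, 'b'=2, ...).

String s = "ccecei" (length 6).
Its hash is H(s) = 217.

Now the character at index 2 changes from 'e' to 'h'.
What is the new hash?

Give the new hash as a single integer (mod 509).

val('e') = 5, val('h') = 8
Position k = 2, exponent = n-1-k = 3
B^3 mod M = 11^3 mod 509 = 313
Delta = (8 - 5) * 313 mod 509 = 430
New hash = (217 + 430) mod 509 = 138

Answer: 138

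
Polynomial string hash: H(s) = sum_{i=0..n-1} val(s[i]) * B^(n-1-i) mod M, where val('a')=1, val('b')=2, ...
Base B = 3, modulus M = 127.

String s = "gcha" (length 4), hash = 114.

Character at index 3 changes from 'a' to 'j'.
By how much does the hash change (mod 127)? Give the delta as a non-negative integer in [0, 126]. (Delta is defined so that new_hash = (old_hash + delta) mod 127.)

Answer: 9

Derivation:
Delta formula: (val(new) - val(old)) * B^(n-1-k) mod M
  val('j') - val('a') = 10 - 1 = 9
  B^(n-1-k) = 3^0 mod 127 = 1
  Delta = 9 * 1 mod 127 = 9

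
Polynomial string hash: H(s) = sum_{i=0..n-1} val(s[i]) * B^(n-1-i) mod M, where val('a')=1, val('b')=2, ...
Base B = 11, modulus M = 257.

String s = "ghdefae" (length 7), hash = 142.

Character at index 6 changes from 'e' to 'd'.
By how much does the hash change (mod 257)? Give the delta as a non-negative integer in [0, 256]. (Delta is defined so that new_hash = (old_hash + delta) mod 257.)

Answer: 256

Derivation:
Delta formula: (val(new) - val(old)) * B^(n-1-k) mod M
  val('d') - val('e') = 4 - 5 = -1
  B^(n-1-k) = 11^0 mod 257 = 1
  Delta = -1 * 1 mod 257 = 256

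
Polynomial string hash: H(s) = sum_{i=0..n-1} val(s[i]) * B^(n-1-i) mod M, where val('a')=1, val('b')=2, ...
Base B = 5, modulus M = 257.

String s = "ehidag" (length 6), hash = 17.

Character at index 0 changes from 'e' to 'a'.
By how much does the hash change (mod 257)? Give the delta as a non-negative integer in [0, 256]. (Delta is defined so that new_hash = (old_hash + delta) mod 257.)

Answer: 93

Derivation:
Delta formula: (val(new) - val(old)) * B^(n-1-k) mod M
  val('a') - val('e') = 1 - 5 = -4
  B^(n-1-k) = 5^5 mod 257 = 41
  Delta = -4 * 41 mod 257 = 93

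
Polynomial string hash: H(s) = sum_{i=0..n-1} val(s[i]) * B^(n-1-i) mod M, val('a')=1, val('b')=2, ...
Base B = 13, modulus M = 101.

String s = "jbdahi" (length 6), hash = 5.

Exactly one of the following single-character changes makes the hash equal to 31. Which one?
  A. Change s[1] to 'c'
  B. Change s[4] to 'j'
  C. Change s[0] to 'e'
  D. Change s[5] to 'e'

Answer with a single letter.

Option A: s[1]='b'->'c', delta=(3-2)*13^4 mod 101 = 79, hash=5+79 mod 101 = 84
Option B: s[4]='h'->'j', delta=(10-8)*13^1 mod 101 = 26, hash=5+26 mod 101 = 31 <-- target
Option C: s[0]='j'->'e', delta=(5-10)*13^5 mod 101 = 16, hash=5+16 mod 101 = 21
Option D: s[5]='i'->'e', delta=(5-9)*13^0 mod 101 = 97, hash=5+97 mod 101 = 1

Answer: B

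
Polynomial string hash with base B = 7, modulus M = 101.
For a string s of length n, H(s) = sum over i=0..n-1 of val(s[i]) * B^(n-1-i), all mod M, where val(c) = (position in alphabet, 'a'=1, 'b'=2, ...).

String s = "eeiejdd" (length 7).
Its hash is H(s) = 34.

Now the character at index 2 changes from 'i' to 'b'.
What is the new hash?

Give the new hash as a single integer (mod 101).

val('i') = 9, val('b') = 2
Position k = 2, exponent = n-1-k = 4
B^4 mod M = 7^4 mod 101 = 78
Delta = (2 - 9) * 78 mod 101 = 60
New hash = (34 + 60) mod 101 = 94

Answer: 94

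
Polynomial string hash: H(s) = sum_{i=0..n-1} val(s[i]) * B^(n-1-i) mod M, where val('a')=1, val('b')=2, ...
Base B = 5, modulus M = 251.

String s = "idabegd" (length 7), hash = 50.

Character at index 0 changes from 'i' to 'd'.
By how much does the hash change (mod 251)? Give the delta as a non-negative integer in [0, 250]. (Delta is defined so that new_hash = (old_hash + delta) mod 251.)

Delta formula: (val(new) - val(old)) * B^(n-1-k) mod M
  val('d') - val('i') = 4 - 9 = -5
  B^(n-1-k) = 5^6 mod 251 = 63
  Delta = -5 * 63 mod 251 = 187

Answer: 187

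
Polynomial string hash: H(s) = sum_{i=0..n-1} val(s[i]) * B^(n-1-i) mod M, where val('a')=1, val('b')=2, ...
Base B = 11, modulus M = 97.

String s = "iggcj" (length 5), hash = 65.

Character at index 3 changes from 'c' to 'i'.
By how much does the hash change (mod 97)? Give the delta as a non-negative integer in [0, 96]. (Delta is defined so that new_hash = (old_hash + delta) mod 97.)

Delta formula: (val(new) - val(old)) * B^(n-1-k) mod M
  val('i') - val('c') = 9 - 3 = 6
  B^(n-1-k) = 11^1 mod 97 = 11
  Delta = 6 * 11 mod 97 = 66

Answer: 66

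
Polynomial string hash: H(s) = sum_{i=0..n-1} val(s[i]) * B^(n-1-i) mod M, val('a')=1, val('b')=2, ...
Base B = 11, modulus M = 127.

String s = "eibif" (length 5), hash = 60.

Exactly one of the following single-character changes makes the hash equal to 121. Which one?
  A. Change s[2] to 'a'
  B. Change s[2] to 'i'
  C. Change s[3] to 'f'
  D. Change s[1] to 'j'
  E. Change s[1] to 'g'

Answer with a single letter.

Answer: D

Derivation:
Option A: s[2]='b'->'a', delta=(1-2)*11^2 mod 127 = 6, hash=60+6 mod 127 = 66
Option B: s[2]='b'->'i', delta=(9-2)*11^2 mod 127 = 85, hash=60+85 mod 127 = 18
Option C: s[3]='i'->'f', delta=(6-9)*11^1 mod 127 = 94, hash=60+94 mod 127 = 27
Option D: s[1]='i'->'j', delta=(10-9)*11^3 mod 127 = 61, hash=60+61 mod 127 = 121 <-- target
Option E: s[1]='i'->'g', delta=(7-9)*11^3 mod 127 = 5, hash=60+5 mod 127 = 65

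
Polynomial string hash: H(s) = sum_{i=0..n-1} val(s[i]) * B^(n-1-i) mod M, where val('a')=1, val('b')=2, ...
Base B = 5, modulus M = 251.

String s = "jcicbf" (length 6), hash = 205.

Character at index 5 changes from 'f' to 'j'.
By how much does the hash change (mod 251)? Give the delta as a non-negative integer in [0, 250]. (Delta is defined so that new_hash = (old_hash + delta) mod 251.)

Delta formula: (val(new) - val(old)) * B^(n-1-k) mod M
  val('j') - val('f') = 10 - 6 = 4
  B^(n-1-k) = 5^0 mod 251 = 1
  Delta = 4 * 1 mod 251 = 4

Answer: 4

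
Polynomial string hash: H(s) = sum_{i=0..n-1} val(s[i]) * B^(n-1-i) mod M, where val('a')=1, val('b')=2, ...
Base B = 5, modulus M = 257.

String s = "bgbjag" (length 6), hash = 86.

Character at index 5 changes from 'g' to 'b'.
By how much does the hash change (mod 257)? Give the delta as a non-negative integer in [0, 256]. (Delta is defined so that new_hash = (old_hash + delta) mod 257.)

Answer: 252

Derivation:
Delta formula: (val(new) - val(old)) * B^(n-1-k) mod M
  val('b') - val('g') = 2 - 7 = -5
  B^(n-1-k) = 5^0 mod 257 = 1
  Delta = -5 * 1 mod 257 = 252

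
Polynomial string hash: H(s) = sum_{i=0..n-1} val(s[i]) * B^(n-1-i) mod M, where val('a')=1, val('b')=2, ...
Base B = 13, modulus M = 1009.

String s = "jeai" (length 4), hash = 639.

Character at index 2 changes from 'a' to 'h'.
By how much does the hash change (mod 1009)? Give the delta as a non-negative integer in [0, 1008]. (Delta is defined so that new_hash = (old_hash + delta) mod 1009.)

Answer: 91

Derivation:
Delta formula: (val(new) - val(old)) * B^(n-1-k) mod M
  val('h') - val('a') = 8 - 1 = 7
  B^(n-1-k) = 13^1 mod 1009 = 13
  Delta = 7 * 13 mod 1009 = 91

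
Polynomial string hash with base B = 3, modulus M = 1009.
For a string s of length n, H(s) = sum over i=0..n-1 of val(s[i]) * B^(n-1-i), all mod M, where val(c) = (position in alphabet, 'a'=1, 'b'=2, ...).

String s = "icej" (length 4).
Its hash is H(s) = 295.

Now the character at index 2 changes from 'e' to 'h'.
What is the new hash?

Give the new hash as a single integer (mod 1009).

val('e') = 5, val('h') = 8
Position k = 2, exponent = n-1-k = 1
B^1 mod M = 3^1 mod 1009 = 3
Delta = (8 - 5) * 3 mod 1009 = 9
New hash = (295 + 9) mod 1009 = 304

Answer: 304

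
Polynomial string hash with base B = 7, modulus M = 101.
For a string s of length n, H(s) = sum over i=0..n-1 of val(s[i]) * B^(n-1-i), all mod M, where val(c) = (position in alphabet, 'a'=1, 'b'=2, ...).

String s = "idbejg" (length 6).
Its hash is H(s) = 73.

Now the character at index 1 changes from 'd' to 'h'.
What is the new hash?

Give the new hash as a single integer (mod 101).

Answer: 82

Derivation:
val('d') = 4, val('h') = 8
Position k = 1, exponent = n-1-k = 4
B^4 mod M = 7^4 mod 101 = 78
Delta = (8 - 4) * 78 mod 101 = 9
New hash = (73 + 9) mod 101 = 82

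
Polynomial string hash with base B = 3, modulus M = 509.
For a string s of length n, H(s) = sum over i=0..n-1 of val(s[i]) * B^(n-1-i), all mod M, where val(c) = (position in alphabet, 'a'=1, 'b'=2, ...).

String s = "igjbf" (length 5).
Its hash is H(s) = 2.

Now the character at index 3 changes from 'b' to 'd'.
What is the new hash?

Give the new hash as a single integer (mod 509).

Answer: 8

Derivation:
val('b') = 2, val('d') = 4
Position k = 3, exponent = n-1-k = 1
B^1 mod M = 3^1 mod 509 = 3
Delta = (4 - 2) * 3 mod 509 = 6
New hash = (2 + 6) mod 509 = 8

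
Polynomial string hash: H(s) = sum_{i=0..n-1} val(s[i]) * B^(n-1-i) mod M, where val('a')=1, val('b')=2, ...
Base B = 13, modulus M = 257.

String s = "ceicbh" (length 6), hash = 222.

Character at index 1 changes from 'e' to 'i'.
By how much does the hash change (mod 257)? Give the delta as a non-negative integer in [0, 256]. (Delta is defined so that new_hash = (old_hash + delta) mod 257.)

Answer: 136

Derivation:
Delta formula: (val(new) - val(old)) * B^(n-1-k) mod M
  val('i') - val('e') = 9 - 5 = 4
  B^(n-1-k) = 13^4 mod 257 = 34
  Delta = 4 * 34 mod 257 = 136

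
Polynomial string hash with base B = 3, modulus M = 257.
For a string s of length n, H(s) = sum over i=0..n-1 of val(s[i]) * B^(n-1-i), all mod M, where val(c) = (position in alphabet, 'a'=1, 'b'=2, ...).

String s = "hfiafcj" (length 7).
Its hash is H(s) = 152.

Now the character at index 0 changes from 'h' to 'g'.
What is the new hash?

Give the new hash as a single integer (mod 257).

Answer: 194

Derivation:
val('h') = 8, val('g') = 7
Position k = 0, exponent = n-1-k = 6
B^6 mod M = 3^6 mod 257 = 215
Delta = (7 - 8) * 215 mod 257 = 42
New hash = (152 + 42) mod 257 = 194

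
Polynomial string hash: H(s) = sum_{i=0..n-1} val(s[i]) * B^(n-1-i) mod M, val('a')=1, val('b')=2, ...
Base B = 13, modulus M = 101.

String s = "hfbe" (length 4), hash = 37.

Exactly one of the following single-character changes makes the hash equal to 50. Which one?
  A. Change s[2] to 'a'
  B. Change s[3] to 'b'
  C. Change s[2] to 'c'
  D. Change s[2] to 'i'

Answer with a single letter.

Option A: s[2]='b'->'a', delta=(1-2)*13^1 mod 101 = 88, hash=37+88 mod 101 = 24
Option B: s[3]='e'->'b', delta=(2-5)*13^0 mod 101 = 98, hash=37+98 mod 101 = 34
Option C: s[2]='b'->'c', delta=(3-2)*13^1 mod 101 = 13, hash=37+13 mod 101 = 50 <-- target
Option D: s[2]='b'->'i', delta=(9-2)*13^1 mod 101 = 91, hash=37+91 mod 101 = 27

Answer: C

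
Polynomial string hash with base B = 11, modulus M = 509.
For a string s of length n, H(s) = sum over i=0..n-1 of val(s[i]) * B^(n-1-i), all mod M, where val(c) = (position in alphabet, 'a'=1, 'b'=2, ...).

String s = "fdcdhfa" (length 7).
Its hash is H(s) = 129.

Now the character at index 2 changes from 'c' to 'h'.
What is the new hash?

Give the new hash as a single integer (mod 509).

val('c') = 3, val('h') = 8
Position k = 2, exponent = n-1-k = 4
B^4 mod M = 11^4 mod 509 = 389
Delta = (8 - 3) * 389 mod 509 = 418
New hash = (129 + 418) mod 509 = 38

Answer: 38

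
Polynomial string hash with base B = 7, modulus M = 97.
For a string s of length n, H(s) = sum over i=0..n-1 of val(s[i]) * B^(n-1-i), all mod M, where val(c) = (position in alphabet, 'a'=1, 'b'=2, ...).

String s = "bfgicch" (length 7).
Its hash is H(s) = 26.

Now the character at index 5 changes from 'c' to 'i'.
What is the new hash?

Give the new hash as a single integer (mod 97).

val('c') = 3, val('i') = 9
Position k = 5, exponent = n-1-k = 1
B^1 mod M = 7^1 mod 97 = 7
Delta = (9 - 3) * 7 mod 97 = 42
New hash = (26 + 42) mod 97 = 68

Answer: 68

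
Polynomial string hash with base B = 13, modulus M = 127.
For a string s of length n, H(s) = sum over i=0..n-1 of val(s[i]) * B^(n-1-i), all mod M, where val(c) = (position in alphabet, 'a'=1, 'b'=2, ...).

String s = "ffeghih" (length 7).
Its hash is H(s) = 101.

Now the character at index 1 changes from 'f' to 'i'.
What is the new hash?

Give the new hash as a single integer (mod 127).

val('f') = 6, val('i') = 9
Position k = 1, exponent = n-1-k = 5
B^5 mod M = 13^5 mod 127 = 72
Delta = (9 - 6) * 72 mod 127 = 89
New hash = (101 + 89) mod 127 = 63

Answer: 63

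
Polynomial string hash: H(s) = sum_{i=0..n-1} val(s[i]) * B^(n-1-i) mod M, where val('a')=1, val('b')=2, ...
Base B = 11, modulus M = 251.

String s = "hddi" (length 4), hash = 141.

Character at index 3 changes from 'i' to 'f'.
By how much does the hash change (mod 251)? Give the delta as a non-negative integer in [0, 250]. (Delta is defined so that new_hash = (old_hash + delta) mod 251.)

Delta formula: (val(new) - val(old)) * B^(n-1-k) mod M
  val('f') - val('i') = 6 - 9 = -3
  B^(n-1-k) = 11^0 mod 251 = 1
  Delta = -3 * 1 mod 251 = 248

Answer: 248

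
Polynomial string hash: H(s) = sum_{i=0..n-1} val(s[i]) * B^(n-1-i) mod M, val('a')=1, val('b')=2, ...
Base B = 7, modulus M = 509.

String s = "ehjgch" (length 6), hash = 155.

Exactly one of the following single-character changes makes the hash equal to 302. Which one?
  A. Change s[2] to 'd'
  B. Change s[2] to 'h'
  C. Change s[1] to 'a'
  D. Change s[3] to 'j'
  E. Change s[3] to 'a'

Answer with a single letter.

Option A: s[2]='j'->'d', delta=(4-10)*7^3 mod 509 = 487, hash=155+487 mod 509 = 133
Option B: s[2]='j'->'h', delta=(8-10)*7^3 mod 509 = 332, hash=155+332 mod 509 = 487
Option C: s[1]='h'->'a', delta=(1-8)*7^4 mod 509 = 499, hash=155+499 mod 509 = 145
Option D: s[3]='g'->'j', delta=(10-7)*7^2 mod 509 = 147, hash=155+147 mod 509 = 302 <-- target
Option E: s[3]='g'->'a', delta=(1-7)*7^2 mod 509 = 215, hash=155+215 mod 509 = 370

Answer: D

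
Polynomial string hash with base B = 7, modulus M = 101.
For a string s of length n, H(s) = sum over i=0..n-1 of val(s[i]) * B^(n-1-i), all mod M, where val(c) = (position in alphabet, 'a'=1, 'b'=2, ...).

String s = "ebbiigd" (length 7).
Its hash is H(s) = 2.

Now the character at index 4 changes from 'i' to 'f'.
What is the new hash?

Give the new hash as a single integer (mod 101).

val('i') = 9, val('f') = 6
Position k = 4, exponent = n-1-k = 2
B^2 mod M = 7^2 mod 101 = 49
Delta = (6 - 9) * 49 mod 101 = 55
New hash = (2 + 55) mod 101 = 57

Answer: 57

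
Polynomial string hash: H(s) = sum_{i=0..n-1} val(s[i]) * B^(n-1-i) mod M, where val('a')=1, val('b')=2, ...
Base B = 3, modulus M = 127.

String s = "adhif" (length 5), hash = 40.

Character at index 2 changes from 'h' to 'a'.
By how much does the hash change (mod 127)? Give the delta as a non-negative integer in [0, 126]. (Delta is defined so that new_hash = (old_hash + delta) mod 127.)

Delta formula: (val(new) - val(old)) * B^(n-1-k) mod M
  val('a') - val('h') = 1 - 8 = -7
  B^(n-1-k) = 3^2 mod 127 = 9
  Delta = -7 * 9 mod 127 = 64

Answer: 64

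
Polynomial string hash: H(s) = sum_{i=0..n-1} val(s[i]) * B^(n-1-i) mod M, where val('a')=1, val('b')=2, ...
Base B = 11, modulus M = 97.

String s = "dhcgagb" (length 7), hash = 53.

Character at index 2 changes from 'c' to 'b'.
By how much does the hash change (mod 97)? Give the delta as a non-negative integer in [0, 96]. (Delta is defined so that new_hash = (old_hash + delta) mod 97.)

Delta formula: (val(new) - val(old)) * B^(n-1-k) mod M
  val('b') - val('c') = 2 - 3 = -1
  B^(n-1-k) = 11^4 mod 97 = 91
  Delta = -1 * 91 mod 97 = 6

Answer: 6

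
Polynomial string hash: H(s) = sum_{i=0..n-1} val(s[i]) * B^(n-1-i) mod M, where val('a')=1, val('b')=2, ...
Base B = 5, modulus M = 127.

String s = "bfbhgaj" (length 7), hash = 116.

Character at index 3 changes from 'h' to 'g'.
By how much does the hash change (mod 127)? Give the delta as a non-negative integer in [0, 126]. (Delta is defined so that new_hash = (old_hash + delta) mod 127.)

Answer: 2

Derivation:
Delta formula: (val(new) - val(old)) * B^(n-1-k) mod M
  val('g') - val('h') = 7 - 8 = -1
  B^(n-1-k) = 5^3 mod 127 = 125
  Delta = -1 * 125 mod 127 = 2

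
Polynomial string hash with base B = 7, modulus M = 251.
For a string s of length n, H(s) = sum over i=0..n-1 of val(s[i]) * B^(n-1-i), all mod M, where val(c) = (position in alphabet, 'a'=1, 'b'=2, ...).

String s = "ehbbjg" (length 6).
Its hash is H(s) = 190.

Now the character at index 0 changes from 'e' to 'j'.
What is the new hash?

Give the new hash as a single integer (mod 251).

Answer: 140

Derivation:
val('e') = 5, val('j') = 10
Position k = 0, exponent = n-1-k = 5
B^5 mod M = 7^5 mod 251 = 241
Delta = (10 - 5) * 241 mod 251 = 201
New hash = (190 + 201) mod 251 = 140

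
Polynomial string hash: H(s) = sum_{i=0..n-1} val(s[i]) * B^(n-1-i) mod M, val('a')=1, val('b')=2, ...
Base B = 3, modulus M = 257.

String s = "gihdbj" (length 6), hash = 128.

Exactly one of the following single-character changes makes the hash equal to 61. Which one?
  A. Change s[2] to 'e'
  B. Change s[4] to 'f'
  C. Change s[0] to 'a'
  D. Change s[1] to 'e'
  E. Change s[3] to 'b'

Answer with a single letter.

Answer: D

Derivation:
Option A: s[2]='h'->'e', delta=(5-8)*3^3 mod 257 = 176, hash=128+176 mod 257 = 47
Option B: s[4]='b'->'f', delta=(6-2)*3^1 mod 257 = 12, hash=128+12 mod 257 = 140
Option C: s[0]='g'->'a', delta=(1-7)*3^5 mod 257 = 84, hash=128+84 mod 257 = 212
Option D: s[1]='i'->'e', delta=(5-9)*3^4 mod 257 = 190, hash=128+190 mod 257 = 61 <-- target
Option E: s[3]='d'->'b', delta=(2-4)*3^2 mod 257 = 239, hash=128+239 mod 257 = 110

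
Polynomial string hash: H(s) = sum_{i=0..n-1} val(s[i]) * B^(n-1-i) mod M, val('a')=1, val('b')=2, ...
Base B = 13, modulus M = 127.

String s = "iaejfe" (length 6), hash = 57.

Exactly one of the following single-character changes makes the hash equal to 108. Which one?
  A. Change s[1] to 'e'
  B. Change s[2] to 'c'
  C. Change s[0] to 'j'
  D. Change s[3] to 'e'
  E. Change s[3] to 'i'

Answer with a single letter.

Answer: B

Derivation:
Option A: s[1]='a'->'e', delta=(5-1)*13^4 mod 127 = 71, hash=57+71 mod 127 = 1
Option B: s[2]='e'->'c', delta=(3-5)*13^3 mod 127 = 51, hash=57+51 mod 127 = 108 <-- target
Option C: s[0]='i'->'j', delta=(10-9)*13^5 mod 127 = 72, hash=57+72 mod 127 = 2
Option D: s[3]='j'->'e', delta=(5-10)*13^2 mod 127 = 44, hash=57+44 mod 127 = 101
Option E: s[3]='j'->'i', delta=(9-10)*13^2 mod 127 = 85, hash=57+85 mod 127 = 15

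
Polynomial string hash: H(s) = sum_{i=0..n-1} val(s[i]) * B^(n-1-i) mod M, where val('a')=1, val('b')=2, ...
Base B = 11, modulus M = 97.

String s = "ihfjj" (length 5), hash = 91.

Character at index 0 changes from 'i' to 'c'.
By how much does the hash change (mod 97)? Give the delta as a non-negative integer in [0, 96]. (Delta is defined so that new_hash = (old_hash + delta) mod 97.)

Answer: 36

Derivation:
Delta formula: (val(new) - val(old)) * B^(n-1-k) mod M
  val('c') - val('i') = 3 - 9 = -6
  B^(n-1-k) = 11^4 mod 97 = 91
  Delta = -6 * 91 mod 97 = 36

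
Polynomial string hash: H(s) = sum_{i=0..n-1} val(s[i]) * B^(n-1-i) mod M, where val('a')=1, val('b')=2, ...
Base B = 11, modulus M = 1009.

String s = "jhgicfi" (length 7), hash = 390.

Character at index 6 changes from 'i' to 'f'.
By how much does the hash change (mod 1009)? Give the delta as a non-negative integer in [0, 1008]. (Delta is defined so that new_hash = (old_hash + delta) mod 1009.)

Delta formula: (val(new) - val(old)) * B^(n-1-k) mod M
  val('f') - val('i') = 6 - 9 = -3
  B^(n-1-k) = 11^0 mod 1009 = 1
  Delta = -3 * 1 mod 1009 = 1006

Answer: 1006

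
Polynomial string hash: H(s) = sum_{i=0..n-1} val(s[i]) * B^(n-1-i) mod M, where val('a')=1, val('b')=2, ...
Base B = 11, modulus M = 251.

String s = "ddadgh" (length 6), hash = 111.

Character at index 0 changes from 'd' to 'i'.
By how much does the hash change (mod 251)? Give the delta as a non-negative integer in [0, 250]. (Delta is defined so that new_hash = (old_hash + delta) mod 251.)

Answer: 47

Derivation:
Delta formula: (val(new) - val(old)) * B^(n-1-k) mod M
  val('i') - val('d') = 9 - 4 = 5
  B^(n-1-k) = 11^5 mod 251 = 160
  Delta = 5 * 160 mod 251 = 47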